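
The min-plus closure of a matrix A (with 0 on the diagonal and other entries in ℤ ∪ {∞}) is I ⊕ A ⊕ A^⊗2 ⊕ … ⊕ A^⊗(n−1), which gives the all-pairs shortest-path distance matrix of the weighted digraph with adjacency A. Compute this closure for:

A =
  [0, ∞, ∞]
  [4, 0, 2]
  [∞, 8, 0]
Closure =
  [0, ∞, ∞]
  [4, 0, 2]
  [12, 8, 0]

This is the Floyd-Warshall all-pairs shortest-path computation. For each intermediate vertex k = 0, 1, …, 2, update dist[i][j] ← min(dist[i][j], dist[i][k] + dist[k][j]). The final matrix gives, for each (i, j), the minimum total weight of any directed path from i to j (possibly empty when i = j).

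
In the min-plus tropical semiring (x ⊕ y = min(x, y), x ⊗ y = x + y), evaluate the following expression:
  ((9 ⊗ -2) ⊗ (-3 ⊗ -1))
((9 ⊗ -2) ⊗ (-3 ⊗ -1)) = 3

Expand innermost to outermost. Recall ⊕ takes the minimum of its arguments and ⊗ takes their sum. Working out the expression ((9 ⊗ -2) ⊗ (-3 ⊗ -1)) gives 3.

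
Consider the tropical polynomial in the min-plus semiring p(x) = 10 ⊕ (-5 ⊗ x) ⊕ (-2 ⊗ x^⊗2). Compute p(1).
p(1) = -4

A tropical monomial a ⊗ x^⊗i evaluates to a + i · x. Evaluating each term at x = 1:
  Term 0 contributes 10 + 0 · 1 = 10
  Term 1 contributes -5 + 1 · 1 = -4
  Term 2 contributes -2 + 2 · 1 = 0
p(1) = ⊕ of these = min[10, -4, 0] = -4.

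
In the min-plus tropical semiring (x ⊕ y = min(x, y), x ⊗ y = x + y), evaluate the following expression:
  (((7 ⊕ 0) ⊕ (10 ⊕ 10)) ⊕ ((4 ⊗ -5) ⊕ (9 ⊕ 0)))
(((7 ⊕ 0) ⊕ (10 ⊕ 10)) ⊕ ((4 ⊗ -5) ⊕ (9 ⊕ 0))) = -1

Expand innermost to outermost. Recall ⊕ takes the minimum of its arguments and ⊗ takes their sum. Working out the expression (((7 ⊕ 0) ⊕ (10 ⊕ 10)) ⊕ ((4 ⊗ -5) ⊕ (9 ⊕ 0))) gives -1.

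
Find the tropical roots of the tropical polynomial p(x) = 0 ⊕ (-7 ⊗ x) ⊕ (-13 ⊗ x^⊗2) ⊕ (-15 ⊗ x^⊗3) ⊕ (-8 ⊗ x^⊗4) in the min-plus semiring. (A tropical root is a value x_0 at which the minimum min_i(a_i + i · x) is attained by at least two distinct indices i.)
Roots: {-7, 2, 6, 7}

Each tropical root is a break point of the lower envelope of the lines y = a_i + i · x (there are 5 lines, with slopes 0, 1, ..., 4). Only the lines that attain the minimum somewhere contribute to roots; other lines are dominated. Here the surviving (envelope) indices are i = 4, i = 3, i = 2, i = 1, i = 0.
Intersections between consecutive envelope lines give the roots: for adjacent envelope indices i < j the intersection is x = (a_i − a_j) / (j − i). Reading off the sorted break points: {-7, 2, 6, 7}.
Verification: at each break x_0, at least two indices attain the minimum of min_i(a_i + i · x_0).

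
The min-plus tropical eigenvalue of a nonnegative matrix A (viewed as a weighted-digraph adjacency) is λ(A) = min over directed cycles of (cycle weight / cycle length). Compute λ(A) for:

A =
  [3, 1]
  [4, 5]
λ(A) = 5/2

Enumerate directed cycles and compute their means (weight / length). Sample:
  cycle 0 → 0: weight = 3, length = 1, mean = 3/1 ≈ 3.000
  cycle 1 → 1: weight = 5, length = 1, mean = 5/1 ≈ 5.000
  cycle 0 → 1 → 0: weight = 5, length = 2, mean = 5/2 ≈ 2.500
  cycle 1 → 0 → 1: weight = 5, length = 2, mean = 5/2 ≈ 2.500
Minimum mean = 2.500, attained e.g. along the cycle 0 → 1 → 0 with weight 5 and length 2. So λ(A) = 5/2 = 5/2.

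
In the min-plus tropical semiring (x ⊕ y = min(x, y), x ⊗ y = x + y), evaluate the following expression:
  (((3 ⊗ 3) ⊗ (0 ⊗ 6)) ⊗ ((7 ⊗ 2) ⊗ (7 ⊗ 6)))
(((3 ⊗ 3) ⊗ (0 ⊗ 6)) ⊗ ((7 ⊗ 2) ⊗ (7 ⊗ 6))) = 34

Expand innermost to outermost. Recall ⊕ takes the minimum of its arguments and ⊗ takes their sum. Working out the expression (((3 ⊗ 3) ⊗ (0 ⊗ 6)) ⊗ ((7 ⊗ 2) ⊗ (7 ⊗ 6))) gives 34.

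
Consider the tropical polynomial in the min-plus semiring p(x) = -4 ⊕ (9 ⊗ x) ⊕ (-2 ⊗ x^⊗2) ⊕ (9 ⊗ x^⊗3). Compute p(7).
p(7) = -4

A tropical monomial a ⊗ x^⊗i evaluates to a + i · x. Evaluating each term at x = 7:
  Term 0 contributes -4 + 0 · 7 = -4
  Term 1 contributes 9 + 1 · 7 = 16
  Term 2 contributes -2 + 2 · 7 = 12
  Term 3 contributes 9 + 3 · 7 = 30
p(7) = ⊕ of these = min[-4, 16, 12, 30] = -4.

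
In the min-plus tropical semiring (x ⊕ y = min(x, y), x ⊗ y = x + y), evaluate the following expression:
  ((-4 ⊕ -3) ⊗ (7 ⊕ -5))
((-4 ⊕ -3) ⊗ (7 ⊕ -5)) = -9

Expand innermost to outermost. Recall ⊕ takes the minimum of its arguments and ⊗ takes their sum. Working out the expression ((-4 ⊕ -3) ⊗ (7 ⊕ -5)) gives -9.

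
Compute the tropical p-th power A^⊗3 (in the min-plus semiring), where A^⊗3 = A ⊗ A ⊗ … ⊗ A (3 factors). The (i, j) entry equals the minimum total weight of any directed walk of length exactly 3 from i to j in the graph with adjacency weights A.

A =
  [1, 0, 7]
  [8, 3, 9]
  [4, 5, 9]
A^⊗3 =
  [3, 2, 9]
  [10, 9, 15]
  [6, 5, 12]

Each entry (A^⊗3)_ij equals the minimum over all length-3 walks i = v_0 → v_1 → … → v_3 = j of Σ_t A[v_t][v_{t+1}]. For example, for (i, j) = (0, 2) we minimise over 9 possible intermediate vertex sequences; the minimum is 9, attained along the walk 0 → 0 → 0 → 2.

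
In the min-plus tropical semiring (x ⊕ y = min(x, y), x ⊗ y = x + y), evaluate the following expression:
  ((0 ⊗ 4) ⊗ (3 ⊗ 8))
((0 ⊗ 4) ⊗ (3 ⊗ 8)) = 15

Expand innermost to outermost. Recall ⊕ takes the minimum of its arguments and ⊗ takes their sum. Working out the expression ((0 ⊗ 4) ⊗ (3 ⊗ 8)) gives 15.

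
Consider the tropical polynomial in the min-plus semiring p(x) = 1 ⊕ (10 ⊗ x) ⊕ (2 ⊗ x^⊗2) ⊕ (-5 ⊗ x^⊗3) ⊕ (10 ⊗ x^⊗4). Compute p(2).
p(2) = 1

A tropical monomial a ⊗ x^⊗i evaluates to a + i · x. Evaluating each term at x = 2:
  Term 0 contributes 1 + 0 · 2 = 1
  Term 1 contributes 10 + 1 · 2 = 12
  Term 2 contributes 2 + 2 · 2 = 6
  Term 3 contributes -5 + 3 · 2 = 1
  Term 4 contributes 10 + 4 · 2 = 18
p(2) = ⊕ of these = min[1, 12, 6, 1, 18] = 1.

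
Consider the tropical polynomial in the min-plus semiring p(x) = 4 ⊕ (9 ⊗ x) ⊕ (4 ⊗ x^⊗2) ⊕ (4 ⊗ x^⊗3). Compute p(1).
p(1) = 4

A tropical monomial a ⊗ x^⊗i evaluates to a + i · x. Evaluating each term at x = 1:
  Term 0 contributes 4 + 0 · 1 = 4
  Term 1 contributes 9 + 1 · 1 = 10
  Term 2 contributes 4 + 2 · 1 = 6
  Term 3 contributes 4 + 3 · 1 = 7
p(1) = ⊕ of these = min[4, 10, 6, 7] = 4.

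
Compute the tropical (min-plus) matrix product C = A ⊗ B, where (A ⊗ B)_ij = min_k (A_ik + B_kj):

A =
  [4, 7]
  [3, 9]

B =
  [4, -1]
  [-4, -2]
A ⊗ B =
  [3, 3]
  [5, 2]

Apply the min-plus product entry-by-entry:
  C[0][0] = min over k of (A[0][0] + B[0][0] = 4 + 4 = 8, A[0][1] + B[1][0] = 7 + -4 = 3) = 3 (attained at k = 1)
  C[0][1] = min over k of (A[0][0] + B[0][1] = 4 + -1 = 3, A[0][1] + B[1][1] = 7 + -2 = 5) = 3 (attained at k = 0)
  C[1][0] = min over k of (A[1][0] + B[0][0] = 3 + 4 = 7, A[1][1] + B[1][0] = 9 + -4 = 5) = 5 (attained at k = 1)
  C[1][1] = min over k of (A[1][0] + B[0][1] = 3 + -1 = 2, A[1][1] + B[1][1] = 9 + -2 = 7) = 2 (attained at k = 0)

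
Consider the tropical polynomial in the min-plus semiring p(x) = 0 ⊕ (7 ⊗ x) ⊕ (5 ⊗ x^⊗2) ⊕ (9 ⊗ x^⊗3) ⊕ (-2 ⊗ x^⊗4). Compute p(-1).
p(-1) = -6

A tropical monomial a ⊗ x^⊗i evaluates to a + i · x. Evaluating each term at x = -1:
  Term 0 contributes 0 + 0 · -1 = 0
  Term 1 contributes 7 + 1 · -1 = 6
  Term 2 contributes 5 + 2 · -1 = 3
  Term 3 contributes 9 + 3 · -1 = 6
  Term 4 contributes -2 + 4 · -1 = -6
p(-1) = ⊕ of these = min[0, 6, 3, 6, -6] = -6.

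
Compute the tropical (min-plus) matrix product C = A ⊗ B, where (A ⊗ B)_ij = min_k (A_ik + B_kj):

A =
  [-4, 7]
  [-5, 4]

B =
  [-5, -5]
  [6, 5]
A ⊗ B =
  [-9, -9]
  [-10, -10]

Apply the min-plus product entry-by-entry:
  C[0][0] = min over k of (A[0][0] + B[0][0] = -4 + -5 = -9, A[0][1] + B[1][0] = 7 + 6 = 13) = -9 (attained at k = 0)
  C[0][1] = min over k of (A[0][0] + B[0][1] = -4 + -5 = -9, A[0][1] + B[1][1] = 7 + 5 = 12) = -9 (attained at k = 0)
  C[1][0] = min over k of (A[1][0] + B[0][0] = -5 + -5 = -10, A[1][1] + B[1][0] = 4 + 6 = 10) = -10 (attained at k = 0)
  C[1][1] = min over k of (A[1][0] + B[0][1] = -5 + -5 = -10, A[1][1] + B[1][1] = 4 + 5 = 9) = -10 (attained at k = 0)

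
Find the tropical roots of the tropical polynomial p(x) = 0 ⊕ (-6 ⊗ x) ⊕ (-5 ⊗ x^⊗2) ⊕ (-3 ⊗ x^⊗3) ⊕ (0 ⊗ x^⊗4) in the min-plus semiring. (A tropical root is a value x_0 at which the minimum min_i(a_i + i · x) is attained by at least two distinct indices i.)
Roots: {-3, -2, -1, 6}

Each tropical root is a break point of the lower envelope of the lines y = a_i + i · x (there are 5 lines, with slopes 0, 1, ..., 4). Only the lines that attain the minimum somewhere contribute to roots; other lines are dominated. Here the surviving (envelope) indices are i = 4, i = 3, i = 2, i = 1, i = 0.
Intersections between consecutive envelope lines give the roots: for adjacent envelope indices i < j the intersection is x = (a_i − a_j) / (j − i). Reading off the sorted break points: {-3, -2, -1, 6}.
Verification: at each break x_0, at least two indices attain the minimum of min_i(a_i + i · x_0).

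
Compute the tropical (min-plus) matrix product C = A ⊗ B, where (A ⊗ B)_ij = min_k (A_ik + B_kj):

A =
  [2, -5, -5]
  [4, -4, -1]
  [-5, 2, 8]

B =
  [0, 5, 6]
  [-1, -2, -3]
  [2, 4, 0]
A ⊗ B =
  [-6, -7, -8]
  [-5, -6, -7]
  [-5, 0, -1]

Apply the min-plus product entry-by-entry:
  C[0][0] = min over k of (A[0][0] + B[0][0] = 2 + 0 = 2, A[0][1] + B[1][0] = -5 + -1 = -6, A[0][2] + B[2][0] = -5 + 2 = -3) = -6 (attained at k = 1)
  C[0][1] = min over k of (A[0][0] + B[0][1] = 2 + 5 = 7, A[0][1] + B[1][1] = -5 + -2 = -7, A[0][2] + B[2][1] = -5 + 4 = -1) = -7 (attained at k = 1)
  C[0][2] = min over k of (A[0][0] + B[0][2] = 2 + 6 = 8, A[0][1] + B[1][2] = -5 + -3 = -8, A[0][2] + B[2][2] = -5 + 0 = -5) = -8 (attained at k = 1)
  C[1][0] = min over k of (A[1][0] + B[0][0] = 4 + 0 = 4, A[1][1] + B[1][0] = -4 + -1 = -5, A[1][2] + B[2][0] = -1 + 2 = 1) = -5 (attained at k = 1)
  C[1][1] = min over k of (A[1][0] + B[0][1] = 4 + 5 = 9, A[1][1] + B[1][1] = -4 + -2 = -6, A[1][2] + B[2][1] = -1 + 4 = 3) = -6 (attained at k = 1)
  C[1][2] = min over k of (A[1][0] + B[0][2] = 4 + 6 = 10, A[1][1] + B[1][2] = -4 + -3 = -7, A[1][2] + B[2][2] = -1 + 0 = -1) = -7 (attained at k = 1)
  C[2][0] = min over k of (A[2][0] + B[0][0] = -5 + 0 = -5, A[2][1] + B[1][0] = 2 + -1 = 1, A[2][2] + B[2][0] = 8 + 2 = 10) = -5 (attained at k = 0)
  C[2][1] = min over k of (A[2][0] + B[0][1] = -5 + 5 = 0, A[2][1] + B[1][1] = 2 + -2 = 0, A[2][2] + B[2][1] = 8 + 4 = 12) = 0 (attained at k = 0)
  C[2][2] = min over k of (A[2][0] + B[0][2] = -5 + 6 = 1, A[2][1] + B[1][2] = 2 + -3 = -1, A[2][2] + B[2][2] = 8 + 0 = 8) = -1 (attained at k = 1)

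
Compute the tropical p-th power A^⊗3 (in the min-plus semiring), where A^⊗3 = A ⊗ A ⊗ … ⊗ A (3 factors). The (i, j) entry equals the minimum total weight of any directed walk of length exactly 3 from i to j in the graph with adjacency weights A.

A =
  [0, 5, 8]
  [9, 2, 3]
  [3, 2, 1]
A^⊗3 =
  [0, 5, 8]
  [6, 6, 5]
  [3, 4, 3]

Each entry (A^⊗3)_ij equals the minimum over all length-3 walks i = v_0 → v_1 → … → v_3 = j of Σ_t A[v_t][v_{t+1}]. For example, for (i, j) = (0, 2) we minimise over 9 possible intermediate vertex sequences; the minimum is 8, attained along the walk 0 → 0 → 0 → 2.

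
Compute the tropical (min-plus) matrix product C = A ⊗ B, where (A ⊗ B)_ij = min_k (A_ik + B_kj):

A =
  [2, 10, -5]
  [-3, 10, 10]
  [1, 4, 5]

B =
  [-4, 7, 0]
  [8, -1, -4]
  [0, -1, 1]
A ⊗ B =
  [-5, -6, -4]
  [-7, 4, -3]
  [-3, 3, 0]

Apply the min-plus product entry-by-entry:
  C[0][0] = min over k of (A[0][0] + B[0][0] = 2 + -4 = -2, A[0][1] + B[1][0] = 10 + 8 = 18, A[0][2] + B[2][0] = -5 + 0 = -5) = -5 (attained at k = 2)
  C[0][1] = min over k of (A[0][0] + B[0][1] = 2 + 7 = 9, A[0][1] + B[1][1] = 10 + -1 = 9, A[0][2] + B[2][1] = -5 + -1 = -6) = -6 (attained at k = 2)
  C[0][2] = min over k of (A[0][0] + B[0][2] = 2 + 0 = 2, A[0][1] + B[1][2] = 10 + -4 = 6, A[0][2] + B[2][2] = -5 + 1 = -4) = -4 (attained at k = 2)
  C[1][0] = min over k of (A[1][0] + B[0][0] = -3 + -4 = -7, A[1][1] + B[1][0] = 10 + 8 = 18, A[1][2] + B[2][0] = 10 + 0 = 10) = -7 (attained at k = 0)
  C[1][1] = min over k of (A[1][0] + B[0][1] = -3 + 7 = 4, A[1][1] + B[1][1] = 10 + -1 = 9, A[1][2] + B[2][1] = 10 + -1 = 9) = 4 (attained at k = 0)
  C[1][2] = min over k of (A[1][0] + B[0][2] = -3 + 0 = -3, A[1][1] + B[1][2] = 10 + -4 = 6, A[1][2] + B[2][2] = 10 + 1 = 11) = -3 (attained at k = 0)
  C[2][0] = min over k of (A[2][0] + B[0][0] = 1 + -4 = -3, A[2][1] + B[1][0] = 4 + 8 = 12, A[2][2] + B[2][0] = 5 + 0 = 5) = -3 (attained at k = 0)
  C[2][1] = min over k of (A[2][0] + B[0][1] = 1 + 7 = 8, A[2][1] + B[1][1] = 4 + -1 = 3, A[2][2] + B[2][1] = 5 + -1 = 4) = 3 (attained at k = 1)
  C[2][2] = min over k of (A[2][0] + B[0][2] = 1 + 0 = 1, A[2][1] + B[1][2] = 4 + -4 = 0, A[2][2] + B[2][2] = 5 + 1 = 6) = 0 (attained at k = 1)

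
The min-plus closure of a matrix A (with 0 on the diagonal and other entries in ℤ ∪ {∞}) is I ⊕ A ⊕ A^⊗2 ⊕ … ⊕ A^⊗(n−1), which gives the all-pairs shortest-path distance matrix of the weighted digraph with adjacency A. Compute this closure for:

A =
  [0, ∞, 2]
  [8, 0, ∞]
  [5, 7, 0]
Closure =
  [0, 9, 2]
  [8, 0, 10]
  [5, 7, 0]

This is the Floyd-Warshall all-pairs shortest-path computation. For each intermediate vertex k = 0, 1, …, 2, update dist[i][j] ← min(dist[i][j], dist[i][k] + dist[k][j]). The final matrix gives, for each (i, j), the minimum total weight of any directed path from i to j (possibly empty when i = j).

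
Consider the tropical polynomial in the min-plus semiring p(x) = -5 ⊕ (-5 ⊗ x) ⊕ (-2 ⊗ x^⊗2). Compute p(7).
p(7) = -5

A tropical monomial a ⊗ x^⊗i evaluates to a + i · x. Evaluating each term at x = 7:
  Term 0 contributes -5 + 0 · 7 = -5
  Term 1 contributes -5 + 1 · 7 = 2
  Term 2 contributes -2 + 2 · 7 = 12
p(7) = ⊕ of these = min[-5, 2, 12] = -5.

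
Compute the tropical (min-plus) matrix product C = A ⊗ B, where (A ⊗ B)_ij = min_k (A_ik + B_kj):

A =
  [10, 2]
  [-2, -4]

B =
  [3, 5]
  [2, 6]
A ⊗ B =
  [4, 8]
  [-2, 2]

Apply the min-plus product entry-by-entry:
  C[0][0] = min over k of (A[0][0] + B[0][0] = 10 + 3 = 13, A[0][1] + B[1][0] = 2 + 2 = 4) = 4 (attained at k = 1)
  C[0][1] = min over k of (A[0][0] + B[0][1] = 10 + 5 = 15, A[0][1] + B[1][1] = 2 + 6 = 8) = 8 (attained at k = 1)
  C[1][0] = min over k of (A[1][0] + B[0][0] = -2 + 3 = 1, A[1][1] + B[1][0] = -4 + 2 = -2) = -2 (attained at k = 1)
  C[1][1] = min over k of (A[1][0] + B[0][1] = -2 + 5 = 3, A[1][1] + B[1][1] = -4 + 6 = 2) = 2 (attained at k = 1)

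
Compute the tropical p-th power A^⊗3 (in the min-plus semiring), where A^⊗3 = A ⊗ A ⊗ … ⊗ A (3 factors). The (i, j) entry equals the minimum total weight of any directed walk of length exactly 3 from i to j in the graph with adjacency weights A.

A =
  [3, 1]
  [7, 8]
A^⊗3 =
  [9, 7]
  [13, 11]

Each entry (A^⊗3)_ij equals the minimum over all length-3 walks i = v_0 → v_1 → … → v_3 = j of Σ_t A[v_t][v_{t+1}]. For example, for (i, j) = (0, 1) we minimise over 4 possible intermediate vertex sequences; the minimum is 7, attained along the walk 0 → 0 → 0 → 1.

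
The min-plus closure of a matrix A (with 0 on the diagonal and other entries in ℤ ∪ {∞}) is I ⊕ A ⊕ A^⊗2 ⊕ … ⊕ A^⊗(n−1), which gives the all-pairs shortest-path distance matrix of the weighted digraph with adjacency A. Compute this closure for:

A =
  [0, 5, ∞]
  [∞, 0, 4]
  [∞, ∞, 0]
Closure =
  [0, 5, 9]
  [∞, 0, 4]
  [∞, ∞, 0]

This is the Floyd-Warshall all-pairs shortest-path computation. For each intermediate vertex k = 0, 1, …, 2, update dist[i][j] ← min(dist[i][j], dist[i][k] + dist[k][j]). The final matrix gives, for each (i, j), the minimum total weight of any directed path from i to j (possibly empty when i = j).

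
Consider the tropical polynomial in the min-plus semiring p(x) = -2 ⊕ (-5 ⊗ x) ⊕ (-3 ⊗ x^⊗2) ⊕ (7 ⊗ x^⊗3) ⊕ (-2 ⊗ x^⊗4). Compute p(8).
p(8) = -2

A tropical monomial a ⊗ x^⊗i evaluates to a + i · x. Evaluating each term at x = 8:
  Term 0 contributes -2 + 0 · 8 = -2
  Term 1 contributes -5 + 1 · 8 = 3
  Term 2 contributes -3 + 2 · 8 = 13
  Term 3 contributes 7 + 3 · 8 = 31
  Term 4 contributes -2 + 4 · 8 = 30
p(8) = ⊕ of these = min[-2, 3, 13, 31, 30] = -2.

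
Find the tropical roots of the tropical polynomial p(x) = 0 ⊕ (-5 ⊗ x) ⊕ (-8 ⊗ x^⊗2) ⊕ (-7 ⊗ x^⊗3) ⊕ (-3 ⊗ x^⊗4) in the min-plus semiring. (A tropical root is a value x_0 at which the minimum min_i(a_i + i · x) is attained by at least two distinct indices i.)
Roots: {-4, -1, 3, 5}

Each tropical root is a break point of the lower envelope of the lines y = a_i + i · x (there are 5 lines, with slopes 0, 1, ..., 4). Only the lines that attain the minimum somewhere contribute to roots; other lines are dominated. Here the surviving (envelope) indices are i = 4, i = 3, i = 2, i = 1, i = 0.
Intersections between consecutive envelope lines give the roots: for adjacent envelope indices i < j the intersection is x = (a_i − a_j) / (j − i). Reading off the sorted break points: {-4, -1, 3, 5}.
Verification: at each break x_0, at least two indices attain the minimum of min_i(a_i + i · x_0).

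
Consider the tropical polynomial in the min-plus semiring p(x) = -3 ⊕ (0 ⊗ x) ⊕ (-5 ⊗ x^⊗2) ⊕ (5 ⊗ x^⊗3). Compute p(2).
p(2) = -3

A tropical monomial a ⊗ x^⊗i evaluates to a + i · x. Evaluating each term at x = 2:
  Term 0 contributes -3 + 0 · 2 = -3
  Term 1 contributes 0 + 1 · 2 = 2
  Term 2 contributes -5 + 2 · 2 = -1
  Term 3 contributes 5 + 3 · 2 = 11
p(2) = ⊕ of these = min[-3, 2, -1, 11] = -3.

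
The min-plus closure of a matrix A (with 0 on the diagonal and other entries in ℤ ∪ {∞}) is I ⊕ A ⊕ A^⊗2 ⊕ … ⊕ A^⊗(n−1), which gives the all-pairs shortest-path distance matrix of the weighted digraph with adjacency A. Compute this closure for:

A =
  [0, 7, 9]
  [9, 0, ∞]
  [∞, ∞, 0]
Closure =
  [0, 7, 9]
  [9, 0, 18]
  [∞, ∞, 0]

This is the Floyd-Warshall all-pairs shortest-path computation. For each intermediate vertex k = 0, 1, …, 2, update dist[i][j] ← min(dist[i][j], dist[i][k] + dist[k][j]). The final matrix gives, for each (i, j), the minimum total weight of any directed path from i to j (possibly empty when i = j).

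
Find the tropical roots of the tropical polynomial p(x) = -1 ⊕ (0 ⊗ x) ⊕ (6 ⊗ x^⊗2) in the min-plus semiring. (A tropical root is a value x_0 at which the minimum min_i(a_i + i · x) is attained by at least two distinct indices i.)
Roots: {-6, -1}

Each tropical root is a break point of the lower envelope of the lines y = a_i + i · x (there are 3 lines, with slopes 0, 1, ..., 2). Only the lines that attain the minimum somewhere contribute to roots; other lines are dominated. Here the surviving (envelope) indices are i = 2, i = 1, i = 0.
Intersections between consecutive envelope lines give the roots: for adjacent envelope indices i < j the intersection is x = (a_i − a_j) / (j − i). Reading off the sorted break points: {-6, -1}.
Verification: at each break x_0, at least two indices attain the minimum of min_i(a_i + i · x_0).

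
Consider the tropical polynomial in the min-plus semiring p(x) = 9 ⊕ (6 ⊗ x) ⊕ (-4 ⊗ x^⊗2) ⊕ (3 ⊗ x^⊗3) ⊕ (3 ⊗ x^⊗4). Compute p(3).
p(3) = 2

A tropical monomial a ⊗ x^⊗i evaluates to a + i · x. Evaluating each term at x = 3:
  Term 0 contributes 9 + 0 · 3 = 9
  Term 1 contributes 6 + 1 · 3 = 9
  Term 2 contributes -4 + 2 · 3 = 2
  Term 3 contributes 3 + 3 · 3 = 12
  Term 4 contributes 3 + 4 · 3 = 15
p(3) = ⊕ of these = min[9, 9, 2, 12, 15] = 2.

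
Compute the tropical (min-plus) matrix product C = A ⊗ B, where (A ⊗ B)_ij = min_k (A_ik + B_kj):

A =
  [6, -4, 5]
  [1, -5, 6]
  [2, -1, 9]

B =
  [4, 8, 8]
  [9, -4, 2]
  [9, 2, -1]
A ⊗ B =
  [5, -8, -2]
  [4, -9, -3]
  [6, -5, 1]

Apply the min-plus product entry-by-entry:
  C[0][0] = min over k of (A[0][0] + B[0][0] = 6 + 4 = 10, A[0][1] + B[1][0] = -4 + 9 = 5, A[0][2] + B[2][0] = 5 + 9 = 14) = 5 (attained at k = 1)
  C[0][1] = min over k of (A[0][0] + B[0][1] = 6 + 8 = 14, A[0][1] + B[1][1] = -4 + -4 = -8, A[0][2] + B[2][1] = 5 + 2 = 7) = -8 (attained at k = 1)
  C[0][2] = min over k of (A[0][0] + B[0][2] = 6 + 8 = 14, A[0][1] + B[1][2] = -4 + 2 = -2, A[0][2] + B[2][2] = 5 + -1 = 4) = -2 (attained at k = 1)
  C[1][0] = min over k of (A[1][0] + B[0][0] = 1 + 4 = 5, A[1][1] + B[1][0] = -5 + 9 = 4, A[1][2] + B[2][0] = 6 + 9 = 15) = 4 (attained at k = 1)
  C[1][1] = min over k of (A[1][0] + B[0][1] = 1 + 8 = 9, A[1][1] + B[1][1] = -5 + -4 = -9, A[1][2] + B[2][1] = 6 + 2 = 8) = -9 (attained at k = 1)
  C[1][2] = min over k of (A[1][0] + B[0][2] = 1 + 8 = 9, A[1][1] + B[1][2] = -5 + 2 = -3, A[1][2] + B[2][2] = 6 + -1 = 5) = -3 (attained at k = 1)
  C[2][0] = min over k of (A[2][0] + B[0][0] = 2 + 4 = 6, A[2][1] + B[1][0] = -1 + 9 = 8, A[2][2] + B[2][0] = 9 + 9 = 18) = 6 (attained at k = 0)
  C[2][1] = min over k of (A[2][0] + B[0][1] = 2 + 8 = 10, A[2][1] + B[1][1] = -1 + -4 = -5, A[2][2] + B[2][1] = 9 + 2 = 11) = -5 (attained at k = 1)
  C[2][2] = min over k of (A[2][0] + B[0][2] = 2 + 8 = 10, A[2][1] + B[1][2] = -1 + 2 = 1, A[2][2] + B[2][2] = 9 + -1 = 8) = 1 (attained at k = 1)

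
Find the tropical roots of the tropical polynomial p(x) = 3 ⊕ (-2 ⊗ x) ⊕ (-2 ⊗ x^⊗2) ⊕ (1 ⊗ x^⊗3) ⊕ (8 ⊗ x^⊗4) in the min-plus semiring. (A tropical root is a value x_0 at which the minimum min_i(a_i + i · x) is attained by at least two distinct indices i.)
Roots: {-7, -3, 0, 5}

Each tropical root is a break point of the lower envelope of the lines y = a_i + i · x (there are 5 lines, with slopes 0, 1, ..., 4). Only the lines that attain the minimum somewhere contribute to roots; other lines are dominated. Here the surviving (envelope) indices are i = 4, i = 3, i = 2, i = 1, i = 0.
Intersections between consecutive envelope lines give the roots: for adjacent envelope indices i < j the intersection is x = (a_i − a_j) / (j − i). Reading off the sorted break points: {-7, -3, 0, 5}.
Verification: at each break x_0, at least two indices attain the minimum of min_i(a_i + i · x_0).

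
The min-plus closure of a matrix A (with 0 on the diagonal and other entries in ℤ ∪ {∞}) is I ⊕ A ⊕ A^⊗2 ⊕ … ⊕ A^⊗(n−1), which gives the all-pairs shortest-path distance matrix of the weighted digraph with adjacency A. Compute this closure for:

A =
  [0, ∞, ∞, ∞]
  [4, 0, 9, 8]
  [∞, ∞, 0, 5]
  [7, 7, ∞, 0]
Closure =
  [0, ∞, ∞, ∞]
  [4, 0, 9, 8]
  [12, 12, 0, 5]
  [7, 7, 16, 0]

This is the Floyd-Warshall all-pairs shortest-path computation. For each intermediate vertex k = 0, 1, …, 3, update dist[i][j] ← min(dist[i][j], dist[i][k] + dist[k][j]). The final matrix gives, for each (i, j), the minimum total weight of any directed path from i to j (possibly empty when i = j).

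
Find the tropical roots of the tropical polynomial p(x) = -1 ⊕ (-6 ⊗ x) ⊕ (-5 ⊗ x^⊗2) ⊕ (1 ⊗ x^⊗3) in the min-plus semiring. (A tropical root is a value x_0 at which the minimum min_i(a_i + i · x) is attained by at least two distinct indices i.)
Roots: {-6, -1, 5}

Each tropical root is a break point of the lower envelope of the lines y = a_i + i · x (there are 4 lines, with slopes 0, 1, ..., 3). Only the lines that attain the minimum somewhere contribute to roots; other lines are dominated. Here the surviving (envelope) indices are i = 3, i = 2, i = 1, i = 0.
Intersections between consecutive envelope lines give the roots: for adjacent envelope indices i < j the intersection is x = (a_i − a_j) / (j − i). Reading off the sorted break points: {-6, -1, 5}.
Verification: at each break x_0, at least two indices attain the minimum of min_i(a_i + i · x_0).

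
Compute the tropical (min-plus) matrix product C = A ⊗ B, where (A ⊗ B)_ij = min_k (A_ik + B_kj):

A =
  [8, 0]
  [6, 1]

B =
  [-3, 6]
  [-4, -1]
A ⊗ B =
  [-4, -1]
  [-3, 0]

Apply the min-plus product entry-by-entry:
  C[0][0] = min over k of (A[0][0] + B[0][0] = 8 + -3 = 5, A[0][1] + B[1][0] = 0 + -4 = -4) = -4 (attained at k = 1)
  C[0][1] = min over k of (A[0][0] + B[0][1] = 8 + 6 = 14, A[0][1] + B[1][1] = 0 + -1 = -1) = -1 (attained at k = 1)
  C[1][0] = min over k of (A[1][0] + B[0][0] = 6 + -3 = 3, A[1][1] + B[1][0] = 1 + -4 = -3) = -3 (attained at k = 1)
  C[1][1] = min over k of (A[1][0] + B[0][1] = 6 + 6 = 12, A[1][1] + B[1][1] = 1 + -1 = 0) = 0 (attained at k = 1)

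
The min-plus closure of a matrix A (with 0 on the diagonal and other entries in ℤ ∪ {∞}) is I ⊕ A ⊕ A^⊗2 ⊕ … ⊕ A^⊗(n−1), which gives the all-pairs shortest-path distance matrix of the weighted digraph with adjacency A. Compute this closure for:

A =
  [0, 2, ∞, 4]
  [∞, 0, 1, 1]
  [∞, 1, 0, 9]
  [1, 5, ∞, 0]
Closure =
  [0, 2, 3, 3]
  [2, 0, 1, 1]
  [3, 1, 0, 2]
  [1, 3, 4, 0]

This is the Floyd-Warshall all-pairs shortest-path computation. For each intermediate vertex k = 0, 1, …, 3, update dist[i][j] ← min(dist[i][j], dist[i][k] + dist[k][j]). The final matrix gives, for each (i, j), the minimum total weight of any directed path from i to j (possibly empty when i = j).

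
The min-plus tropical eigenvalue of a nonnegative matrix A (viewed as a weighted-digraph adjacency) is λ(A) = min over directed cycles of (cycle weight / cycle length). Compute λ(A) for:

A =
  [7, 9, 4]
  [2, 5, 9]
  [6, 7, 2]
λ(A) = 2

Enumerate directed cycles and compute their means (weight / length). Sample:
  cycle 0 → 0: weight = 7, length = 1, mean = 7/1 ≈ 7.000
  cycle 1 → 1: weight = 5, length = 1, mean = 5/1 ≈ 5.000
  cycle 2 → 2: weight = 2, length = 1, mean = 2/1 ≈ 2.000
  cycle 0 → 1 → 0: weight = 11, length = 2, mean = 11/2 ≈ 5.500
  cycle 0 → 2 → 0: weight = 10, length = 2, mean = 10/2 ≈ 5.000
  cycle 1 → 0 → 1: weight = 11, length = 2, mean = 11/2 ≈ 5.500
Minimum mean = 2.000, attained e.g. along the cycle 2 → 2 with weight 2 and length 1. So λ(A) = 2/1 = 2.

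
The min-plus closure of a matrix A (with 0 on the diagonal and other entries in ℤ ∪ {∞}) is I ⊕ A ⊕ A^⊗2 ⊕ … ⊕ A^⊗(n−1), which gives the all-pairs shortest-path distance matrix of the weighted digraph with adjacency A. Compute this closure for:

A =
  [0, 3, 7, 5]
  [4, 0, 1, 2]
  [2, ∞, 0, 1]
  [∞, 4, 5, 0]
Closure =
  [0, 3, 4, 5]
  [3, 0, 1, 2]
  [2, 5, 0, 1]
  [7, 4, 5, 0]

This is the Floyd-Warshall all-pairs shortest-path computation. For each intermediate vertex k = 0, 1, …, 3, update dist[i][j] ← min(dist[i][j], dist[i][k] + dist[k][j]). The final matrix gives, for each (i, j), the minimum total weight of any directed path from i to j (possibly empty when i = j).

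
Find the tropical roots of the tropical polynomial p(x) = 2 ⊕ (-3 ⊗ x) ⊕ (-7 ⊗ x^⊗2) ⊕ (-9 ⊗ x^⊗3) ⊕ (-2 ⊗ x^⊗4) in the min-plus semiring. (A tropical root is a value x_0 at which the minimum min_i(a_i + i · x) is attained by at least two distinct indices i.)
Roots: {-7, 2, 4, 5}

Each tropical root is a break point of the lower envelope of the lines y = a_i + i · x (there are 5 lines, with slopes 0, 1, ..., 4). Only the lines that attain the minimum somewhere contribute to roots; other lines are dominated. Here the surviving (envelope) indices are i = 4, i = 3, i = 2, i = 1, i = 0.
Intersections between consecutive envelope lines give the roots: for adjacent envelope indices i < j the intersection is x = (a_i − a_j) / (j − i). Reading off the sorted break points: {-7, 2, 4, 5}.
Verification: at each break x_0, at least two indices attain the minimum of min_i(a_i + i · x_0).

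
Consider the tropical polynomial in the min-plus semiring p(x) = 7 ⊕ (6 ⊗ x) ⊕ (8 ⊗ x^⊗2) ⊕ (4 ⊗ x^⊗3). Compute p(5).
p(5) = 7

A tropical monomial a ⊗ x^⊗i evaluates to a + i · x. Evaluating each term at x = 5:
  Term 0 contributes 7 + 0 · 5 = 7
  Term 1 contributes 6 + 1 · 5 = 11
  Term 2 contributes 8 + 2 · 5 = 18
  Term 3 contributes 4 + 3 · 5 = 19
p(5) = ⊕ of these = min[7, 11, 18, 19] = 7.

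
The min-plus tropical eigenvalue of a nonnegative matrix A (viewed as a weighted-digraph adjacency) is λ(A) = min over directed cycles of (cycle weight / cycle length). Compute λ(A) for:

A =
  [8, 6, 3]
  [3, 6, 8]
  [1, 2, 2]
λ(A) = 2

Enumerate directed cycles and compute their means (weight / length). Sample:
  cycle 0 → 0: weight = 8, length = 1, mean = 8/1 ≈ 8.000
  cycle 1 → 1: weight = 6, length = 1, mean = 6/1 ≈ 6.000
  cycle 2 → 2: weight = 2, length = 1, mean = 2/1 ≈ 2.000
  cycle 0 → 1 → 0: weight = 9, length = 2, mean = 9/2 ≈ 4.500
  cycle 0 → 2 → 0: weight = 4, length = 2, mean = 4/2 ≈ 2.000
  cycle 1 → 0 → 1: weight = 9, length = 2, mean = 9/2 ≈ 4.500
Minimum mean = 2.000, attained e.g. along the cycle 2 → 2 with weight 2 and length 1. So λ(A) = 2/1 = 2.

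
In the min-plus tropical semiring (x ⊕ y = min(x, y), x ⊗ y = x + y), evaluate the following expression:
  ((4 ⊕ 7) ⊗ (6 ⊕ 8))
((4 ⊕ 7) ⊗ (6 ⊕ 8)) = 10

Expand innermost to outermost. Recall ⊕ takes the minimum of its arguments and ⊗ takes their sum. Working out the expression ((4 ⊕ 7) ⊗ (6 ⊕ 8)) gives 10.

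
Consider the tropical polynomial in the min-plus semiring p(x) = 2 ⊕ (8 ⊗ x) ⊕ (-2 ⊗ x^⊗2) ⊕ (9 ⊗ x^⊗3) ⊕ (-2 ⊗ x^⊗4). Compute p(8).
p(8) = 2

A tropical monomial a ⊗ x^⊗i evaluates to a + i · x. Evaluating each term at x = 8:
  Term 0 contributes 2 + 0 · 8 = 2
  Term 1 contributes 8 + 1 · 8 = 16
  Term 2 contributes -2 + 2 · 8 = 14
  Term 3 contributes 9 + 3 · 8 = 33
  Term 4 contributes -2 + 4 · 8 = 30
p(8) = ⊕ of these = min[2, 16, 14, 33, 30] = 2.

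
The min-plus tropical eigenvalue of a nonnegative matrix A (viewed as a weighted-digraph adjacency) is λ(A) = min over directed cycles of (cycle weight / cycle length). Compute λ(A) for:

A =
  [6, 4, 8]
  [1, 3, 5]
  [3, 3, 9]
λ(A) = 5/2

Enumerate directed cycles and compute their means (weight / length). Sample:
  cycle 0 → 0: weight = 6, length = 1, mean = 6/1 ≈ 6.000
  cycle 1 → 1: weight = 3, length = 1, mean = 3/1 ≈ 3.000
  cycle 2 → 2: weight = 9, length = 1, mean = 9/1 ≈ 9.000
  cycle 0 → 1 → 0: weight = 5, length = 2, mean = 5/2 ≈ 2.500
  cycle 0 → 2 → 0: weight = 11, length = 2, mean = 11/2 ≈ 5.500
  cycle 1 → 0 → 1: weight = 5, length = 2, mean = 5/2 ≈ 2.500
Minimum mean = 2.500, attained e.g. along the cycle 0 → 1 → 0 with weight 5 and length 2. So λ(A) = 5/2 = 5/2.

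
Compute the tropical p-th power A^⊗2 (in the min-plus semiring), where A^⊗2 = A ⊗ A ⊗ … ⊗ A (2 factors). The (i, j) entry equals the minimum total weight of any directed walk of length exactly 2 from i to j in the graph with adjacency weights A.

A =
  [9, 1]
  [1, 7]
A^⊗2 =
  [2, 8]
  [8, 2]

Each entry (A^⊗2)_ij equals the minimum over all length-2 walks i = v_0 → v_1 → … → v_2 = j of Σ_t A[v_t][v_{t+1}]. For example, for (i, j) = (0, 1) we minimise over 2 possible intermediate vertex sequences; the minimum is 8, attained along the walk 0 → 1 → 1.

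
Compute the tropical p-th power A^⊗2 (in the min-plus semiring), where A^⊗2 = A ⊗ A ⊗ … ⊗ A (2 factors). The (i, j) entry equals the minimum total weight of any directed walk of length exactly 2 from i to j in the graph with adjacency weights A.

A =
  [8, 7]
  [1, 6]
A^⊗2 =
  [8, 13]
  [7, 8]

Each entry (A^⊗2)_ij equals the minimum over all length-2 walks i = v_0 → v_1 → … → v_2 = j of Σ_t A[v_t][v_{t+1}]. For example, for (i, j) = (0, 1) we minimise over 2 possible intermediate vertex sequences; the minimum is 13, attained along the walk 0 → 1 → 1.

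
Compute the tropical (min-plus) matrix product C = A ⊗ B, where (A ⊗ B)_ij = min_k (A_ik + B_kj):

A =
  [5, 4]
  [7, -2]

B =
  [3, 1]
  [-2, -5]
A ⊗ B =
  [2, -1]
  [-4, -7]

Apply the min-plus product entry-by-entry:
  C[0][0] = min over k of (A[0][0] + B[0][0] = 5 + 3 = 8, A[0][1] + B[1][0] = 4 + -2 = 2) = 2 (attained at k = 1)
  C[0][1] = min over k of (A[0][0] + B[0][1] = 5 + 1 = 6, A[0][1] + B[1][1] = 4 + -5 = -1) = -1 (attained at k = 1)
  C[1][0] = min over k of (A[1][0] + B[0][0] = 7 + 3 = 10, A[1][1] + B[1][0] = -2 + -2 = -4) = -4 (attained at k = 1)
  C[1][1] = min over k of (A[1][0] + B[0][1] = 7 + 1 = 8, A[1][1] + B[1][1] = -2 + -5 = -7) = -7 (attained at k = 1)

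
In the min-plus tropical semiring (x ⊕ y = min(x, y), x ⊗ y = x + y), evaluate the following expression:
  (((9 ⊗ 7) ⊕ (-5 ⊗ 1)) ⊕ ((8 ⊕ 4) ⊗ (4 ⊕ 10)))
(((9 ⊗ 7) ⊕ (-5 ⊗ 1)) ⊕ ((8 ⊕ 4) ⊗ (4 ⊕ 10))) = -4

Expand innermost to outermost. Recall ⊕ takes the minimum of its arguments and ⊗ takes their sum. Working out the expression (((9 ⊗ 7) ⊕ (-5 ⊗ 1)) ⊕ ((8 ⊕ 4) ⊗ (4 ⊕ 10))) gives -4.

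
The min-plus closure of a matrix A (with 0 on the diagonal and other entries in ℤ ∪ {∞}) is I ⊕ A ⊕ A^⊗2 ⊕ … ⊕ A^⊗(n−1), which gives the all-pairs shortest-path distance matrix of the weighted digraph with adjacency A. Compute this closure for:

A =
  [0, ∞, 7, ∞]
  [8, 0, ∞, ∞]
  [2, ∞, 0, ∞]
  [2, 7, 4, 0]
Closure =
  [0, ∞, 7, ∞]
  [8, 0, 15, ∞]
  [2, ∞, 0, ∞]
  [2, 7, 4, 0]

This is the Floyd-Warshall all-pairs shortest-path computation. For each intermediate vertex k = 0, 1, …, 3, update dist[i][j] ← min(dist[i][j], dist[i][k] + dist[k][j]). The final matrix gives, for each (i, j), the minimum total weight of any directed path from i to j (possibly empty when i = j).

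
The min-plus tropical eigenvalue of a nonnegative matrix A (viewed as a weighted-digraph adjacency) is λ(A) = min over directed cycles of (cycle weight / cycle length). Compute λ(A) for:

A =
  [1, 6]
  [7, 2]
λ(A) = 1

Enumerate directed cycles and compute their means (weight / length). Sample:
  cycle 0 → 0: weight = 1, length = 1, mean = 1/1 ≈ 1.000
  cycle 1 → 1: weight = 2, length = 1, mean = 2/1 ≈ 2.000
  cycle 0 → 1 → 0: weight = 13, length = 2, mean = 13/2 ≈ 6.500
  cycle 1 → 0 → 1: weight = 13, length = 2, mean = 13/2 ≈ 6.500
Minimum mean = 1.000, attained e.g. along the cycle 0 → 0 with weight 1 and length 1. So λ(A) = 1/1 = 1.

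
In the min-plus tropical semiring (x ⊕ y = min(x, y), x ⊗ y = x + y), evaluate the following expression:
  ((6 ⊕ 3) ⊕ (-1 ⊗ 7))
((6 ⊕ 3) ⊕ (-1 ⊗ 7)) = 3

Expand innermost to outermost. Recall ⊕ takes the minimum of its arguments and ⊗ takes their sum. Working out the expression ((6 ⊕ 3) ⊕ (-1 ⊗ 7)) gives 3.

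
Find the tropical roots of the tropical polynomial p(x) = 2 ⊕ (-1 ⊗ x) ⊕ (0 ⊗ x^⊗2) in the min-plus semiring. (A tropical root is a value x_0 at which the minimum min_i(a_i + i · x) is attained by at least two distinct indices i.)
Roots: {-1, 3}

Each tropical root is a break point of the lower envelope of the lines y = a_i + i · x (there are 3 lines, with slopes 0, 1, ..., 2). Only the lines that attain the minimum somewhere contribute to roots; other lines are dominated. Here the surviving (envelope) indices are i = 2, i = 1, i = 0.
Intersections between consecutive envelope lines give the roots: for adjacent envelope indices i < j the intersection is x = (a_i − a_j) / (j − i). Reading off the sorted break points: {-1, 3}.
Verification: at each break x_0, at least two indices attain the minimum of min_i(a_i + i · x_0).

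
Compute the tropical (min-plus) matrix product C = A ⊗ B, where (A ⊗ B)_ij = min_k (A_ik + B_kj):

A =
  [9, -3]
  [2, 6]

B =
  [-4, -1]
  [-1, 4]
A ⊗ B =
  [-4, 1]
  [-2, 1]

Apply the min-plus product entry-by-entry:
  C[0][0] = min over k of (A[0][0] + B[0][0] = 9 + -4 = 5, A[0][1] + B[1][0] = -3 + -1 = -4) = -4 (attained at k = 1)
  C[0][1] = min over k of (A[0][0] + B[0][1] = 9 + -1 = 8, A[0][1] + B[1][1] = -3 + 4 = 1) = 1 (attained at k = 1)
  C[1][0] = min over k of (A[1][0] + B[0][0] = 2 + -4 = -2, A[1][1] + B[1][0] = 6 + -1 = 5) = -2 (attained at k = 0)
  C[1][1] = min over k of (A[1][0] + B[0][1] = 2 + -1 = 1, A[1][1] + B[1][1] = 6 + 4 = 10) = 1 (attained at k = 0)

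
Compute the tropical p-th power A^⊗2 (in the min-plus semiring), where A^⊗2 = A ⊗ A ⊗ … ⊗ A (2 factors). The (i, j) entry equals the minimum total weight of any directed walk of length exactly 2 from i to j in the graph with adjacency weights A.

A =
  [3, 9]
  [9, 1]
A^⊗2 =
  [6, 10]
  [10, 2]

Each entry (A^⊗2)_ij equals the minimum over all length-2 walks i = v_0 → v_1 → … → v_2 = j of Σ_t A[v_t][v_{t+1}]. For example, for (i, j) = (0, 1) we minimise over 2 possible intermediate vertex sequences; the minimum is 10, attained along the walk 0 → 1 → 1.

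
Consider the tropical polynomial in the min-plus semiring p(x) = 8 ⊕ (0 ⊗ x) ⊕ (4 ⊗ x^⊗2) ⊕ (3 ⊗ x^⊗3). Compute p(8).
p(8) = 8

A tropical monomial a ⊗ x^⊗i evaluates to a + i · x. Evaluating each term at x = 8:
  Term 0 contributes 8 + 0 · 8 = 8
  Term 1 contributes 0 + 1 · 8 = 8
  Term 2 contributes 4 + 2 · 8 = 20
  Term 3 contributes 3 + 3 · 8 = 27
p(8) = ⊕ of these = min[8, 8, 20, 27] = 8.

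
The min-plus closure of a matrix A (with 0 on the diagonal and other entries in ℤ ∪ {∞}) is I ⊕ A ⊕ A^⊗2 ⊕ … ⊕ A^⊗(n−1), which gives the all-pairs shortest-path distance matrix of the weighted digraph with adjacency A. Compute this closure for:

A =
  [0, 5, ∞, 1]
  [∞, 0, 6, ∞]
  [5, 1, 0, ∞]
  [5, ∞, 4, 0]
Closure =
  [0, 5, 5, 1]
  [11, 0, 6, 12]
  [5, 1, 0, 6]
  [5, 5, 4, 0]

This is the Floyd-Warshall all-pairs shortest-path computation. For each intermediate vertex k = 0, 1, …, 3, update dist[i][j] ← min(dist[i][j], dist[i][k] + dist[k][j]). The final matrix gives, for each (i, j), the minimum total weight of any directed path from i to j (possibly empty when i = j).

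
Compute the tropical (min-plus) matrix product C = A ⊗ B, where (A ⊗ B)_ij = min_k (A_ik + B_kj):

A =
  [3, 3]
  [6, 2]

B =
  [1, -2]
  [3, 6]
A ⊗ B =
  [4, 1]
  [5, 4]

Apply the min-plus product entry-by-entry:
  C[0][0] = min over k of (A[0][0] + B[0][0] = 3 + 1 = 4, A[0][1] + B[1][0] = 3 + 3 = 6) = 4 (attained at k = 0)
  C[0][1] = min over k of (A[0][0] + B[0][1] = 3 + -2 = 1, A[0][1] + B[1][1] = 3 + 6 = 9) = 1 (attained at k = 0)
  C[1][0] = min over k of (A[1][0] + B[0][0] = 6 + 1 = 7, A[1][1] + B[1][0] = 2 + 3 = 5) = 5 (attained at k = 1)
  C[1][1] = min over k of (A[1][0] + B[0][1] = 6 + -2 = 4, A[1][1] + B[1][1] = 2 + 6 = 8) = 4 (attained at k = 0)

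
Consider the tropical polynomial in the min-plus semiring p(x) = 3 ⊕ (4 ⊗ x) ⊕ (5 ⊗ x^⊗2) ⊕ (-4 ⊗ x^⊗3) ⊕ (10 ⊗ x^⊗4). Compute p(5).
p(5) = 3

A tropical monomial a ⊗ x^⊗i evaluates to a + i · x. Evaluating each term at x = 5:
  Term 0 contributes 3 + 0 · 5 = 3
  Term 1 contributes 4 + 1 · 5 = 9
  Term 2 contributes 5 + 2 · 5 = 15
  Term 3 contributes -4 + 3 · 5 = 11
  Term 4 contributes 10 + 4 · 5 = 30
p(5) = ⊕ of these = min[3, 9, 15, 11, 30] = 3.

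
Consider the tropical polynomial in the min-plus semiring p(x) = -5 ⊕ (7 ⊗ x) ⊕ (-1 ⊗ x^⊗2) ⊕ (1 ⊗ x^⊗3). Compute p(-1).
p(-1) = -5

A tropical monomial a ⊗ x^⊗i evaluates to a + i · x. Evaluating each term at x = -1:
  Term 0 contributes -5 + 0 · -1 = -5
  Term 1 contributes 7 + 1 · -1 = 6
  Term 2 contributes -1 + 2 · -1 = -3
  Term 3 contributes 1 + 3 · -1 = -2
p(-1) = ⊕ of these = min[-5, 6, -3, -2] = -5.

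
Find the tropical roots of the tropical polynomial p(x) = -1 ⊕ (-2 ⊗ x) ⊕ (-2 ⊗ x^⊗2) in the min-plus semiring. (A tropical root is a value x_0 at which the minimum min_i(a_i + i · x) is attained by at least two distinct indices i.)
Roots: {0, 1}

Each tropical root is a break point of the lower envelope of the lines y = a_i + i · x (there are 3 lines, with slopes 0, 1, ..., 2). Only the lines that attain the minimum somewhere contribute to roots; other lines are dominated. Here the surviving (envelope) indices are i = 2, i = 1, i = 0.
Intersections between consecutive envelope lines give the roots: for adjacent envelope indices i < j the intersection is x = (a_i − a_j) / (j − i). Reading off the sorted break points: {0, 1}.
Verification: at each break x_0, at least two indices attain the minimum of min_i(a_i + i · x_0).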